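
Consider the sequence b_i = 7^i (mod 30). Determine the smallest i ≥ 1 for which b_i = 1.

4

b_0 = 1, b_1 = 7, b_2 = 19, b_3 = 13, b_4 = 1.
Since b_4 = b_0 = 1, the sequence is periodic with period 4.
The value 1 next appears (with i ≥ 1) at b_4.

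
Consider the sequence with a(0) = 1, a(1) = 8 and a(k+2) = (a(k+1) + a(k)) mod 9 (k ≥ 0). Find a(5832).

1

Computing terms: a(0) = 1; a(1) = 8; a(2) = 0; a(3) = 8; a(4) = 8; a(5) = 7; a(6) = 6; a(7) = 4; a(8) = 1; a(9) = 5; a(10) = 6; a(11) = 2; a(12) = 8; a(13) = 1; a(14) = 0; a(15) = 1; a(16) = 1; a(17) = 2; a(18) = 3; a(19) = 5; a(20) = 8; a(21) = 4; a(22) = 3; a(23) = 7; a(24) = 1; a(25) = 8.
Since (a(24), a(25)) = (a(0), a(1)) = (1, 8) (two consecutive terms determine the rest), the sequence is periodic with period 24.
(5832 - 0) mod 24 = 0, so a(5832) = a(0) = 1.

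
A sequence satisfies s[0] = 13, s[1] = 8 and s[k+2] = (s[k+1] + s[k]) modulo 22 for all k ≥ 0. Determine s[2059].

6

Computing terms: s[0] = 13; s[1] = 8; s[2] = 21; s[3] = 7; s[4] = 6; s[5] = 13; s[6] = 19; s[7] = 10; s[8] = 7; s[9] = 17; s[10] = 2; s[11] = 19; s[12] = 21; s[13] = 18; s[14] = 17; s[15] = 13; s[16] = 8.
Since (s[15], s[16]) = (s[0], s[1]) = (13, 8) (two consecutive terms determine the rest), the sequence is periodic with period 15.
(2059 - 0) mod 15 = 4, so s[2059] = s[4] = 6.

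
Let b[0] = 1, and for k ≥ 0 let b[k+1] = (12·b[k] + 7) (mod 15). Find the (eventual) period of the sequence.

b[0] = 1; b[1] = 4; b[2] = 10; b[3] = 7; b[4] = 1.
Since b[4] = b[0] = 1, the sequence is periodic with period 4.

4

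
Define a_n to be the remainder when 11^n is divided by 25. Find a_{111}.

11

Listing terms: a_0 = 1,  a_1 = 11,  a_2 = 21,  a_3 = 6,  a_4 = 16,  a_5 = 1.
The sequence repeats with period 5.
(111 - 0) mod 5 = 1, so a_{111} = a_1 = 11.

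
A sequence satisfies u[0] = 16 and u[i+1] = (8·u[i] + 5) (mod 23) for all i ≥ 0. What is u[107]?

Listing terms: u[0] = 16; u[1] = 18; u[2] = 11; u[3] = 1; u[4] = 13; u[5] = 17; u[6] = 3; u[7] = 6; u[8] = 7; u[9] = 15; u[10] = 10; u[11] = 16.
Since u[11] = u[0] = 16, the sequence is periodic with period 11.
(107 - 0) mod 11 = 8, so u[107] = u[8] = 7.

7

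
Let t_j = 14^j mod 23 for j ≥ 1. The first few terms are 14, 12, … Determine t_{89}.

14

Computing terms: t_1 = 14, t_2 = 12, t_3 = 7, t_4 = 6, t_5 = 15, t_6 = 3, t_7 = 19, t_8 = 13, t_9 = 21, t_{10} = 18, t_{11} = 22, t_{12} = 9, t_{13} = 11, t_{14} = 16, t_{15} = 17, t_{16} = 8, t_{17} = 20, t_{18} = 4, t_{19} = 10, t_{20} = 2, t_{21} = 5, t_{22} = 1, t_{23} = 14.
The sequence repeats with period 22.
So t_{89} = t_{1 + ((89-1) mod 22)} = t_1 = 14.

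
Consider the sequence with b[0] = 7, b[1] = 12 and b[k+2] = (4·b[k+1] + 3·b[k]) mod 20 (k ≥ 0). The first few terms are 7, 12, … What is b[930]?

1

Computing terms: b[0] = 7; b[1] = 12; b[2] = 9; b[3] = 12; b[4] = 15; b[5] = 16; b[6] = 9; b[7] = 4; b[8] = 3; b[9] = 4; b[10] = 5; b[11] = 12; b[12] = 3; b[13] = 8; b[14] = 1; b[15] = 8; b[16] = 15; b[17] = 4; b[18] = 1; b[19] = 16; b[20] = 7; b[21] = 16; b[22] = 5; b[23] = 8; b[24] = 7; b[25] = 12.
Since (b[24], b[25]) = (b[0], b[1]) = (7, 12) (two consecutive terms determine the rest), the sequence is periodic with period 24.
So b[930] = b[0 + ((930-0) mod 24)] = b[18] = 1.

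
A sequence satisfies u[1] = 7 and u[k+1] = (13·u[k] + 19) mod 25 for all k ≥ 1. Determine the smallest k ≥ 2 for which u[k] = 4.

15

Listing terms: u[1] = 7, u[2] = 10, u[3] = 24, u[4] = 6, u[5] = 22, u[6] = 5, u[7] = 9, u[8] = 11, u[9] = 12, u[10] = 0, u[11] = 19, u[12] = 16, u[13] = 2, u[14] = 20, u[15] = 4, u[16] = 21, u[17] = 17, u[18] = 15, u[19] = 14, u[20] = 1, u[21] = 7.
The sequence repeats with period 20.
The value 4 first appears (with k ≥ 2) at u[15].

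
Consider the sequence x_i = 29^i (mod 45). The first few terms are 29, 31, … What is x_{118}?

x_1 = 29, x_2 = 31, x_3 = 44, x_4 = 16, x_5 = 14, x_6 = 1, x_7 = 29.
The sequence repeats with period 6.
So x_{118} = x_{1 + ((118-1) mod 6)} = x_4 = 16.

16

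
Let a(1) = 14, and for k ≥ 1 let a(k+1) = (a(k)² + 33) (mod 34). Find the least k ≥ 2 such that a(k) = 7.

4

a(1) = 14, a(2) = 25, a(3) = 12, a(4) = 7, a(5) = 14.
The sequence repeats with period 4.
The value 7 first appears (with k ≥ 2) at a(4).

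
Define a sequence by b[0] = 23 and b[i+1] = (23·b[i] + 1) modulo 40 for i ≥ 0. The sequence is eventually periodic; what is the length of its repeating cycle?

b[0] = 23, b[1] = 10, b[2] = 31, b[3] = 34, b[4] = 23.
The sequence repeats with period 4.

4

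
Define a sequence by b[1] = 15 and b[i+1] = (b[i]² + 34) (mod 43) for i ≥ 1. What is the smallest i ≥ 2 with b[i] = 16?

12

Listing terms: b[1] = 15; b[2] = 1; b[3] = 35; b[4] = 12; b[5] = 6; b[6] = 27; b[7] = 32; b[8] = 26; b[9] = 22; b[10] = 2; b[11] = 38; b[12] = 16; b[13] = 32.
Since b[13] = b[7] = 32, the sequence is eventually periodic: after a pre-period of length 6 it cycles with period 6.
The value 16 first appears (with i ≥ 2) at b[12].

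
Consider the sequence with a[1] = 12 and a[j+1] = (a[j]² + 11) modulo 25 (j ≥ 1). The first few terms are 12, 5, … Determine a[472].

Listing terms: a[1] = 12; a[2] = 5; a[3] = 11; a[4] = 7; a[5] = 10; a[6] = 11.
Since a[6] = a[3] = 11, the sequence is eventually periodic: after a pre-period of length 2 it cycles with period 3.
For j ≥ 3, a[j] depends only on (j - 3) mod 3. (472 - 3) mod 3 = 1, so a[472] = a[4] = 7.

7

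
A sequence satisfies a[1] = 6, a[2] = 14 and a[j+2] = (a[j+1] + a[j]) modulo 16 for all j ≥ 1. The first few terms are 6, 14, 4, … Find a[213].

4

a[1] = 6; a[2] = 14; a[3] = 4; a[4] = 2; a[5] = 6; a[6] = 8; a[7] = 14; a[8] = 6; a[9] = 4; a[10] = 10; a[11] = 14; a[12] = 8; a[13] = 6; a[14] = 14.
The sequence repeats with period 12.
(213 - 1) mod 12 = 8, so a[213] = a[9] = 4.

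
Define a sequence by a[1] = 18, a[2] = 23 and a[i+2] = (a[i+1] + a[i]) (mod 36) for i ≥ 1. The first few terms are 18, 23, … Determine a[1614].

25

We have a[1] = 18; a[2] = 23; a[3] = 5; a[4] = 28; a[5] = 33; a[6] = 25; a[7] = 22; a[8] = 11; a[9] = 33; a[10] = 8; a[11] = 5; a[12] = 13; a[13] = 18; a[14] = 31; a[15] = 13; a[16] = 8; a[17] = 21; a[18] = 29; a[19] = 14; a[20] = 7; a[21] = 21; a[22] = 28; a[23] = 13; a[24] = 5; a[25] = 18; a[26] = 23.
The sequence repeats with period 24.
So a[1614] = a[1 + ((1614-1) mod 24)] = a[6] = 25.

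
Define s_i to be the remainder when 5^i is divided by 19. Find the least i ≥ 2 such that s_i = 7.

6

Listing terms: s_1 = 5, s_2 = 6, s_3 = 11, s_4 = 17, s_5 = 9, s_6 = 7, s_7 = 16, s_8 = 4, s_9 = 1, s_{10} = 5.
The sequence repeats with period 9.
The value 7 first appears (with i ≥ 2) at s_6.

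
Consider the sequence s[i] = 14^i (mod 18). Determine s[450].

We have s[0] = 1; s[1] = 14; s[2] = 16; s[3] = 8; s[4] = 4; s[5] = 2; s[6] = 10; s[7] = 14.
Since s[7] = s[1] = 14, the sequence is eventually periodic: after a pre-period of length 1 it cycles with period 6.
For i ≥ 1, s[i] depends only on (i - 1) mod 6. (450 - 1) mod 6 = 5, so s[450] = s[6] = 10.

10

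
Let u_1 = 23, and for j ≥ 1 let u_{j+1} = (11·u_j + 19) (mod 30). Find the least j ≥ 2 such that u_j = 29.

5

Computing terms: u_1 = 23,  u_2 = 2,  u_3 = 11,  u_4 = 20,  u_5 = 29,  u_6 = 8,  u_7 = 17,  u_8 = 26,  u_9 = 5,  u_{10} = 14,  u_{11} = 23.
The sequence repeats with period 10.
The value 29 first appears (with j ≥ 2) at u_5.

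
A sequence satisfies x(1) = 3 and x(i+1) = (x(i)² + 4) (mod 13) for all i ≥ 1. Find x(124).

7

Computing terms: x(1) = 3; x(2) = 0; x(3) = 4; x(4) = 7; x(5) = 1; x(6) = 5; x(7) = 3.
The sequence repeats with period 6.
So x(124) = x(1 + ((124-1) mod 6)) = x(4) = 7.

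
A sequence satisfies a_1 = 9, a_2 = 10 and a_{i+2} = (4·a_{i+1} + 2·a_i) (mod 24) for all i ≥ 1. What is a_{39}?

16

Listing terms: a_1 = 9; a_2 = 10; a_3 = 10; a_4 = 12; a_5 = 20; a_6 = 8; a_7 = 0; a_8 = 16; a_9 = 16; a_{10} = 0; a_{11} = 8; a_{12} = 8; a_{13} = 0.
Since (a_{12}, a_{13}) = (a_6, a_7) = (8, 0) (two consecutive terms determine the rest), the sequence is eventually periodic: after a pre-period of length 5 it cycles with period 6.
For i ≥ 6, a_i depends only on (i - 6) mod 6. (39 - 6) mod 6 = 3, so a_{39} = a_9 = 16.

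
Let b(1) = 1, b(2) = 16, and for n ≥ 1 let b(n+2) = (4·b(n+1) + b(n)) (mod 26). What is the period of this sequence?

Listing terms: b(1) = 1; b(2) = 16; b(3) = 13; b(4) = 16; b(5) = 25; b(6) = 12; b(7) = 21; b(8) = 18; b(9) = 15; b(10) = 0; b(11) = 15; b(12) = 8; b(13) = 21; b(14) = 14; b(15) = 25; b(16) = 10; b(17) = 13; b(18) = 10; b(19) = 1; b(20) = 14; b(21) = 5; b(22) = 8; b(23) = 11; b(24) = 0; b(25) = 11; b(26) = 18; b(27) = 5; b(28) = 12; b(29) = 1; b(30) = 16.
The sequence repeats with period 28.

28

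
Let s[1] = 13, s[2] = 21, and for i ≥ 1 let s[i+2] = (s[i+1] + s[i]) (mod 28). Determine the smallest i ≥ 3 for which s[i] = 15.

We have s[1] = 13, s[2] = 21, s[3] = 6, s[4] = 27, s[5] = 5, s[6] = 4, s[7] = 9, s[8] = 13, s[9] = 22, s[10] = 7, s[11] = 1, s[12] = 8, s[13] = 9, s[14] = 17, s[15] = 26, s[16] = 15, s[17] = 13, s[18] = 0, s[19] = 13, s[20] = 13, s[21] = 26, s[22] = 11, s[23] = 9, s[24] = 20, s[25] = 1, s[26] = 21, s[27] = 22, s[28] = 15, s[29] = 9, s[30] = 24, s[31] = 5, s[32] = 1, s[33] = 6, s[34] = 7, s[35] = 13, s[36] = 20, s[37] = 5, s[38] = 25, s[39] = 2, s[40] = 27, s[41] = 1, s[42] = 0, s[43] = 1, s[44] = 1, s[45] = 2, s[46] = 3, s[47] = 5, s[48] = 8, s[49] = 13, s[50] = 21.
The sequence repeats with period 48.
The value 15 first appears (with i ≥ 3) at s[16].

16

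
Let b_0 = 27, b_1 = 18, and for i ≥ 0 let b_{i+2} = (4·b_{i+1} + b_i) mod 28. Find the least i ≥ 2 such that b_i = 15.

We have b_0 = 27; b_1 = 18; b_2 = 15; b_3 = 22; b_4 = 19; b_5 = 14; b_6 = 19; b_7 = 6; b_8 = 15; b_9 = 10; b_{10} = 27; b_{11} = 6; b_{12} = 23; b_{13} = 14; b_{14} = 23; b_{15} = 22; b_{16} = 27; b_{17} = 18.
The sequence repeats with period 16.
The value 15 first appears (with i ≥ 2) at b_2.

2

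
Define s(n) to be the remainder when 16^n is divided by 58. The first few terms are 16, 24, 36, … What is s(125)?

Computing terms: s(1) = 16; s(2) = 24; s(3) = 36; s(4) = 54; s(5) = 52; s(6) = 20; s(7) = 30; s(8) = 16.
The sequence repeats with period 7.
So s(125) = s(1 + ((125-1) mod 7)) = s(6) = 20.

20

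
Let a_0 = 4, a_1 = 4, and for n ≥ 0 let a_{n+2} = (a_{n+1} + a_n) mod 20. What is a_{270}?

Listing terms: a_0 = 4, a_1 = 4, a_2 = 8, a_3 = 12, a_4 = 0, a_5 = 12, a_6 = 12, a_7 = 4, a_8 = 16, a_9 = 0, a_{10} = 16, a_{11} = 16, a_{12} = 12, a_{13} = 8, a_{14} = 0, a_{15} = 8, a_{16} = 8, a_{17} = 16, a_{18} = 4, a_{19} = 0, a_{20} = 4, a_{21} = 4.
Since (a_{20}, a_{21}) = (a_0, a_1) = (4, 4) (two consecutive terms determine the rest), the sequence is periodic with period 20.
(270 - 0) mod 20 = 10, so a_{270} = a_{10} = 16.

16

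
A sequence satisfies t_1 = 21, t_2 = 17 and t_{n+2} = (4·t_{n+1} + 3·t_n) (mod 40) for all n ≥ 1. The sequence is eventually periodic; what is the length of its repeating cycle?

24

We have t_1 = 21; t_2 = 17; t_3 = 11; t_4 = 15; t_5 = 13; t_6 = 17; t_7 = 27; t_8 = 39; t_9 = 37; t_{10} = 25; t_{11} = 11; t_{12} = 39; t_{13} = 29; t_{14} = 33; t_{15} = 19; t_{16} = 15; t_{17} = 37; t_{18} = 33; t_{19} = 3; t_{20} = 31; t_{21} = 13; t_{22} = 25; t_{23} = 19; t_{24} = 31; t_{25} = 21; t_{26} = 17.
Since (t_{25}, t_{26}) = (t_1, t_2) = (21, 17) (two consecutive terms determine the rest), the sequence is periodic with period 24.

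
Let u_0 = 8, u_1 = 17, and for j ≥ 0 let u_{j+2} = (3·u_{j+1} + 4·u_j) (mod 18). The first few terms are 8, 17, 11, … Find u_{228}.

u_0 = 8; u_1 = 17; u_2 = 11; u_3 = 11; u_4 = 5; u_5 = 5; u_6 = 17; u_7 = 17; u_8 = 11.
Since (u_7, u_8) = (u_1, u_2) = (17, 11) (two consecutive terms determine the rest), the sequence is eventually periodic: after a pre-period of length 1 it cycles with period 6.
For j ≥ 1, u_j depends only on (j - 1) mod 6. (228 - 1) mod 6 = 5, so u_{228} = u_6 = 17.

17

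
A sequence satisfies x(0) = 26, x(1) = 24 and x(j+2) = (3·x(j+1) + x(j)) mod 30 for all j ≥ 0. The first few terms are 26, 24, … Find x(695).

6

x(0) = 26, x(1) = 24, x(2) = 8, x(3) = 18, x(4) = 2, x(5) = 24, x(6) = 14, x(7) = 6, x(8) = 2, x(9) = 12, x(10) = 8, x(11) = 6, x(12) = 26, x(13) = 24.
The sequence repeats with period 12.
(695 - 0) mod 12 = 11, so x(695) = x(11) = 6.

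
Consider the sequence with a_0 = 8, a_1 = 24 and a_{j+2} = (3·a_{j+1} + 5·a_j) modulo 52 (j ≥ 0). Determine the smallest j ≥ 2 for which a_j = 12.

Computing terms: a_0 = 8, a_1 = 24, a_2 = 8, a_3 = 40, a_4 = 4, a_5 = 4, a_6 = 32, a_7 = 12, a_8 = 40, a_9 = 24, a_{10} = 12, a_{11} = 0, a_{12} = 8, a_{13} = 24.
Since (a_{12}, a_{13}) = (a_0, a_1) = (8, 24) (two consecutive terms determine the rest), the sequence is periodic with period 12.
The value 12 first appears (with j ≥ 2) at a_7.

7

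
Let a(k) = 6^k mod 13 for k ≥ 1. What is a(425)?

2

We have a(1) = 6,  a(2) = 10,  a(3) = 8,  a(4) = 9,  a(5) = 2,  a(6) = 12,  a(7) = 7,  a(8) = 3,  a(9) = 5,  a(10) = 4,  a(11) = 11,  a(12) = 1,  a(13) = 6.
Since a(13) = a(1) = 6, the sequence is periodic with period 12.
(425 - 1) mod 12 = 4, so a(425) = a(5) = 2.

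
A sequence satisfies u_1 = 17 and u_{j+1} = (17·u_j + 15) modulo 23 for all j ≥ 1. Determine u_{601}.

Computing terms: u_1 = 17,  u_2 = 5,  u_3 = 8,  u_4 = 13,  u_5 = 6,  u_6 = 2,  u_7 = 3,  u_8 = 20,  u_9 = 10,  u_{10} = 1,  u_{11} = 9,  u_{12} = 7,  u_{13} = 19,  u_{14} = 16,  u_{15} = 11,  u_{16} = 18,  u_{17} = 22,  u_{18} = 21,  u_{19} = 4,  u_{20} = 14,  u_{21} = 0,  u_{22} = 15,  u_{23} = 17.
The sequence repeats with period 22.
So u_{601} = u_{1 + ((601-1) mod 22)} = u_7 = 3.

3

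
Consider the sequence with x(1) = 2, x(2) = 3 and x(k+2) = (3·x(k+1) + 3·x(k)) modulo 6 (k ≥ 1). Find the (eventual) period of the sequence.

Listing terms: x(1) = 2; x(2) = 3; x(3) = 3; x(4) = 0; x(5) = 3; x(6) = 3.
Since (x(5), x(6)) = (x(2), x(3)) = (3, 3) (two consecutive terms determine the rest), the sequence is eventually periodic: after a pre-period of length 1 it cycles with period 3.

3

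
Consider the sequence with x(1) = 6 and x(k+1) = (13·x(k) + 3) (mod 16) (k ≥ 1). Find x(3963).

8

Listing terms: x(1) = 6; x(2) = 1; x(3) = 0; x(4) = 3; x(5) = 10; x(6) = 5; x(7) = 4; x(8) = 7; x(9) = 14; x(10) = 9; x(11) = 8; x(12) = 11; x(13) = 2; x(14) = 13; x(15) = 12; x(16) = 15; x(17) = 6.
Since x(17) = x(1) = 6, the sequence is periodic with period 16.
So x(3963) = x(1 + ((3963-1) mod 16)) = x(11) = 8.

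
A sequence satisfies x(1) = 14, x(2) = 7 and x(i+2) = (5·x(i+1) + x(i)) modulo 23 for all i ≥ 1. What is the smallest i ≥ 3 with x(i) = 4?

9

We have x(1) = 14, x(2) = 7, x(3) = 3, x(4) = 22, x(5) = 21, x(6) = 12, x(7) = 12, x(8) = 3, x(9) = 4, x(10) = 0, x(11) = 4, x(12) = 20, x(13) = 12, x(14) = 11, x(15) = 21, x(16) = 1, x(17) = 3, x(18) = 16, x(19) = 14, x(20) = 17, x(21) = 7, x(22) = 6, x(23) = 14, x(24) = 7.
The sequence repeats with period 22.
The value 4 first appears (with i ≥ 3) at x(9).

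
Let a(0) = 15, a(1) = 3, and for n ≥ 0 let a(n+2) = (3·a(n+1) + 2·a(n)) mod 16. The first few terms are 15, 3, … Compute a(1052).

15

Computing terms: a(0) = 15, a(1) = 3, a(2) = 7, a(3) = 11, a(4) = 15, a(5) = 3.
Since (a(4), a(5)) = (a(0), a(1)) = (15, 3) (two consecutive terms determine the rest), the sequence is periodic with period 4.
(1052 - 0) mod 4 = 0, so a(1052) = a(0) = 15.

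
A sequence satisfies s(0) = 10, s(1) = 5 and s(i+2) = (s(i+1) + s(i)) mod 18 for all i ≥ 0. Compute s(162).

s(0) = 10, s(1) = 5, s(2) = 15, s(3) = 2, s(4) = 17, s(5) = 1, s(6) = 0, s(7) = 1, s(8) = 1, s(9) = 2, s(10) = 3, s(11) = 5, s(12) = 8, s(13) = 13, s(14) = 3, s(15) = 16, s(16) = 1, s(17) = 17, s(18) = 0, s(19) = 17, s(20) = 17, s(21) = 16, s(22) = 15, s(23) = 13, s(24) = 10, s(25) = 5.
Since (s(24), s(25)) = (s(0), s(1)) = (10, 5) (two consecutive terms determine the rest), the sequence is periodic with period 24.
So s(162) = s(0 + ((162-0) mod 24)) = s(18) = 0.

0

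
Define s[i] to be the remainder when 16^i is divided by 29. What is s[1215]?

25

Computing terms: s[0] = 1; s[1] = 16; s[2] = 24; s[3] = 7; s[4] = 25; s[5] = 23; s[6] = 20; s[7] = 1.
The sequence repeats with period 7.
So s[1215] = s[0 + ((1215-0) mod 7)] = s[4] = 25.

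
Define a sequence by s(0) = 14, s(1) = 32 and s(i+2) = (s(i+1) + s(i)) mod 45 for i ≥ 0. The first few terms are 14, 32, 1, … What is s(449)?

s(0) = 14, s(1) = 32, s(2) = 1, s(3) = 33, s(4) = 34, s(5) = 22, s(6) = 11, s(7) = 33, s(8) = 44, s(9) = 32, s(10) = 31, s(11) = 18, s(12) = 4, s(13) = 22, s(14) = 26, s(15) = 3, s(16) = 29, s(17) = 32, s(18) = 16, s(19) = 3, s(20) = 19, s(21) = 22, s(22) = 41, s(23) = 18, s(24) = 14, s(25) = 32.
Since (s(24), s(25)) = (s(0), s(1)) = (14, 32) (two consecutive terms determine the rest), the sequence is periodic with period 24.
(449 - 0) mod 24 = 17, so s(449) = s(17) = 32.

32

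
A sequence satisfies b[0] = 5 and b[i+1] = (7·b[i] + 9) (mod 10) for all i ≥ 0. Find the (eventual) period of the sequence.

4

b[0] = 5,  b[1] = 4,  b[2] = 7,  b[3] = 8,  b[4] = 5.
Since b[4] = b[0] = 5, the sequence is periodic with period 4.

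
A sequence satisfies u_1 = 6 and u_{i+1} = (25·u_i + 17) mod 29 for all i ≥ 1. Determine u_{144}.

Computing terms: u_1 = 6; u_2 = 22; u_3 = 16; u_4 = 11; u_5 = 2; u_6 = 9; u_7 = 10; u_8 = 6.
The sequence repeats with period 7.
(144 - 1) mod 7 = 3, so u_{144} = u_4 = 11.

11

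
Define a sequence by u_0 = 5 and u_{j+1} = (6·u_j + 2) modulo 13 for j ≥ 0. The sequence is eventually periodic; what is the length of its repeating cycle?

We have u_0 = 5; u_1 = 6; u_2 = 12; u_3 = 9; u_4 = 4; u_5 = 0; u_6 = 2; u_7 = 1; u_8 = 8; u_9 = 11; u_{10} = 3; u_{11} = 7; u_{12} = 5.
Since u_{12} = u_0 = 5, the sequence is periodic with period 12.

12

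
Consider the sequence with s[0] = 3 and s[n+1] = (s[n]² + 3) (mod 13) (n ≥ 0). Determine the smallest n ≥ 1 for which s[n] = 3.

s[0] = 3, s[1] = 12, s[2] = 4, s[3] = 6, s[4] = 0, s[5] = 3.
Since s[5] = s[0] = 3, the sequence is periodic with period 5.
The value 3 next appears (with n ≥ 1) at s[5].

5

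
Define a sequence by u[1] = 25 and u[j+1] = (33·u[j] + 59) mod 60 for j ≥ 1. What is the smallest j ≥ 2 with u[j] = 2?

4

u[1] = 25,  u[2] = 44,  u[3] = 11,  u[4] = 2,  u[5] = 5,  u[6] = 44.
Since u[6] = u[2] = 44, the sequence is eventually periodic: after a pre-period of length 1 it cycles with period 4.
The value 2 first appears (with j ≥ 2) at u[4].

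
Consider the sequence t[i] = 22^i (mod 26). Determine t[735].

14

Computing terms: t[1] = 22,  t[2] = 16,  t[3] = 14,  t[4] = 22.
The sequence repeats with period 3.
So t[735] = t[1 + ((735-1) mod 3)] = t[3] = 14.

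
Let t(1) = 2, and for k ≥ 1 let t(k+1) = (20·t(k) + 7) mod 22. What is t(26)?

We have t(1) = 2; t(2) = 3; t(3) = 1; t(4) = 5; t(5) = 19; t(6) = 13; t(7) = 3.
Since t(7) = t(2) = 3, the sequence is eventually periodic: after a pre-period of length 1 it cycles with period 5.
For k ≥ 2, t(k) depends only on (k - 2) mod 5. (26 - 2) mod 5 = 4, so t(26) = t(6) = 13.

13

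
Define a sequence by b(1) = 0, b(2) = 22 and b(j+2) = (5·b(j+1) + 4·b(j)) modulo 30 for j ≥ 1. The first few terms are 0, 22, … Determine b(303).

10

We have b(1) = 0,  b(2) = 22,  b(3) = 20,  b(4) = 8,  b(5) = 0,  b(6) = 2,  b(7) = 10,  b(8) = 28,  b(9) = 0,  b(10) = 22.
Since (b(9), b(10)) = (b(1), b(2)) = (0, 22) (two consecutive terms determine the rest), the sequence is periodic with period 8.
So b(303) = b(1 + ((303-1) mod 8)) = b(7) = 10.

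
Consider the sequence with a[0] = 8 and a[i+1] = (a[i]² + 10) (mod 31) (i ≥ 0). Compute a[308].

Computing terms: a[0] = 8,  a[1] = 12,  a[2] = 30,  a[3] = 11,  a[4] = 7,  a[5] = 28,  a[6] = 19,  a[7] = 30.
Since a[7] = a[2] = 30, the sequence is eventually periodic: after a pre-period of length 2 it cycles with period 5.
For i ≥ 2, a[i] depends only on (i - 2) mod 5. (308 - 2) mod 5 = 1, so a[308] = a[3] = 11.

11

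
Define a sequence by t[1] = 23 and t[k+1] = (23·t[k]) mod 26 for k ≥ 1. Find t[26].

We have t[1] = 23, t[2] = 9, t[3] = 25, t[4] = 3, t[5] = 17, t[6] = 1, t[7] = 23.
The sequence repeats with period 6.
(26 - 1) mod 6 = 1, so t[26] = t[2] = 9.

9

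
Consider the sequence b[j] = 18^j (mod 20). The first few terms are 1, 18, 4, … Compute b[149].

8

Computing terms: b[0] = 1; b[1] = 18; b[2] = 4; b[3] = 12; b[4] = 16; b[5] = 8; b[6] = 4.
Since b[6] = b[2] = 4, the sequence is eventually periodic: after a pre-period of length 2 it cycles with period 4.
For j ≥ 2, b[j] depends only on (j - 2) mod 4. (149 - 2) mod 4 = 3, so b[149] = b[5] = 8.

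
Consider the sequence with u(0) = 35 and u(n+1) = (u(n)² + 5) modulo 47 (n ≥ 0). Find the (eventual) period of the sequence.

9

We have u(0) = 35,  u(1) = 8,  u(2) = 22,  u(3) = 19,  u(4) = 37,  u(5) = 11,  u(6) = 32,  u(7) = 42,  u(8) = 30,  u(9) = 12,  u(10) = 8.
Since u(10) = u(1) = 8, the sequence is eventually periodic: after a pre-period of length 1 it cycles with period 9.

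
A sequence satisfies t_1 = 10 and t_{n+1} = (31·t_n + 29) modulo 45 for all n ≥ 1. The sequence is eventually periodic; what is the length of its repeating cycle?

45

Listing terms: t_1 = 10; t_2 = 24; t_3 = 8; t_4 = 7; t_5 = 21; t_6 = 5; t_7 = 4; t_8 = 18; t_9 = 2; t_{10} = 1; t_{11} = 15; t_{12} = 44; t_{13} = 43; t_{14} = 12; t_{15} = 41; t_{16} = 40; t_{17} = 9; t_{18} = 38; t_{19} = 37; t_{20} = 6; t_{21} = 35; t_{22} = 34; t_{23} = 3; t_{24} = 32; t_{25} = 31; t_{26} = 0; t_{27} = 29; t_{28} = 28; t_{29} = 42; t_{30} = 26; t_{31} = 25; t_{32} = 39; t_{33} = 23; t_{34} = 22; t_{35} = 36; t_{36} = 20; t_{37} = 19; t_{38} = 33; t_{39} = 17; t_{40} = 16; t_{41} = 30; t_{42} = 14; t_{43} = 13; t_{44} = 27; t_{45} = 11; t_{46} = 10.
The sequence repeats with period 45.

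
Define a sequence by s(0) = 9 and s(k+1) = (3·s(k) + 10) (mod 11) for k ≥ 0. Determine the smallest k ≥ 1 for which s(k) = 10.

s(0) = 9, s(1) = 4, s(2) = 0, s(3) = 10, s(4) = 7, s(5) = 9.
The sequence repeats with period 5.
The value 10 first appears (with k ≥ 1) at s(3).

3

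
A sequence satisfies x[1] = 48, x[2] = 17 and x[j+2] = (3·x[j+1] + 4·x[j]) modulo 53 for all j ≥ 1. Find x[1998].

25

We have x[1] = 48,  x[2] = 17,  x[3] = 31,  x[4] = 2,  x[5] = 24,  x[6] = 27,  x[7] = 18,  x[8] = 3,  x[9] = 28,  x[10] = 43,  x[11] = 29,  x[12] = 47,  x[13] = 45,  x[14] = 5,  x[15] = 36,  x[16] = 22,  x[17] = 51,  x[18] = 29,  x[19] = 26,  x[20] = 35,  x[21] = 50,  x[22] = 25,  x[23] = 10,  x[24] = 24,  x[25] = 6,  x[26] = 8,  x[27] = 48,  x[28] = 17.
Since (x[27], x[28]) = (x[1], x[2]) = (48, 17) (two consecutive terms determine the rest), the sequence is periodic with period 26.
(1998 - 1) mod 26 = 21, so x[1998] = x[22] = 25.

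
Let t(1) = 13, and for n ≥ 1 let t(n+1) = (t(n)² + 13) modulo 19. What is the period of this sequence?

Listing terms: t(1) = 13, t(2) = 11, t(3) = 1, t(4) = 14, t(5) = 0, t(6) = 13.
The sequence repeats with period 5.

5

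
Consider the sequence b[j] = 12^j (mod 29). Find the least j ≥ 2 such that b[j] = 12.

b[1] = 12, b[2] = 28, b[3] = 17, b[4] = 1, b[5] = 12.
The sequence repeats with period 4.
The value 12 next appears (with j ≥ 2) at b[5].

5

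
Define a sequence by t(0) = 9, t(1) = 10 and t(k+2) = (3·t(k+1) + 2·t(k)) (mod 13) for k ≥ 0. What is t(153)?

Listing terms: t(0) = 9, t(1) = 10, t(2) = 9, t(3) = 8, t(4) = 3, t(5) = 12, t(6) = 3, t(7) = 7, t(8) = 1, t(9) = 4, t(10) = 1, t(11) = 11, t(12) = 9, t(13) = 10.
Since (t(12), t(13)) = (t(0), t(1)) = (9, 10) (two consecutive terms determine the rest), the sequence is periodic with period 12.
(153 - 0) mod 12 = 9, so t(153) = t(9) = 4.

4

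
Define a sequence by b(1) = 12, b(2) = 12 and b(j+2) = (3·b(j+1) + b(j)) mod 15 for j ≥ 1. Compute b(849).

We have b(1) = 12, b(2) = 12, b(3) = 3, b(4) = 6, b(5) = 6, b(6) = 9, b(7) = 3, b(8) = 3, b(9) = 12, b(10) = 9, b(11) = 9, b(12) = 6, b(13) = 12, b(14) = 12.
Since (b(13), b(14)) = (b(1), b(2)) = (12, 12) (two consecutive terms determine the rest), the sequence is periodic with period 12.
So b(849) = b(1 + ((849-1) mod 12)) = b(9) = 12.

12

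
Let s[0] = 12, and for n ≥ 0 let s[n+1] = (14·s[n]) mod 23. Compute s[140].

We have s[0] = 12; s[1] = 7; s[2] = 6; s[3] = 15; s[4] = 3; s[5] = 19; s[6] = 13; s[7] = 21; s[8] = 18; s[9] = 22; s[10] = 9; s[11] = 11; s[12] = 16; s[13] = 17; s[14] = 8; s[15] = 20; s[16] = 4; s[17] = 10; s[18] = 2; s[19] = 5; s[20] = 1; s[21] = 14; s[22] = 12.
The sequence repeats with period 22.
(140 - 0) mod 22 = 8, so s[140] = s[8] = 18.

18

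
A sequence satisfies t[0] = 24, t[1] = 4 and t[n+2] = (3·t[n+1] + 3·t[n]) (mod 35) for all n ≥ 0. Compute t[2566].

29

t[0] = 24, t[1] = 4, t[2] = 14, t[3] = 19, t[4] = 29, t[5] = 4, t[6] = 29, t[7] = 29, t[8] = 34, t[9] = 14, t[10] = 4, t[11] = 19, t[12] = 34, t[13] = 19, t[14] = 19, t[15] = 9, t[16] = 14, t[17] = 34, t[18] = 4, t[19] = 9, t[20] = 4, t[21] = 4, t[22] = 24, t[23] = 14, t[24] = 9, t[25] = 34, t[26] = 24, t[27] = 34, t[28] = 34, t[29] = 29, t[30] = 14, t[31] = 24, t[32] = 9, t[33] = 29, t[34] = 9, t[35] = 9, t[36] = 19, t[37] = 14, t[38] = 29, t[39] = 24, t[40] = 19, t[41] = 24, t[42] = 24, t[43] = 4.
The sequence repeats with period 42.
So t[2566] = t[0 + ((2566-0) mod 42)] = t[4] = 29.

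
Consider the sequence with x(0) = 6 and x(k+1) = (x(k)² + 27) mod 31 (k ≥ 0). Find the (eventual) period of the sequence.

3

Listing terms: x(0) = 6,  x(1) = 1,  x(2) = 28,  x(3) = 5,  x(4) = 21,  x(5) = 3,  x(6) = 5.
Since x(6) = x(3) = 5, the sequence is eventually periodic: after a pre-period of length 3 it cycles with period 3.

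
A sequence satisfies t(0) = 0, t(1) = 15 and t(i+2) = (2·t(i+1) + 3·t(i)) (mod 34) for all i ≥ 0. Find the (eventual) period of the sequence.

16

t(0) = 0,  t(1) = 15,  t(2) = 30,  t(3) = 3,  t(4) = 28,  t(5) = 31,  t(6) = 10,  t(7) = 11,  t(8) = 18,  t(9) = 1,  t(10) = 22,  t(11) = 13,  t(12) = 24,  t(13) = 19,  t(14) = 8,  t(15) = 5,  t(16) = 0,  t(17) = 15.
The sequence repeats with period 16.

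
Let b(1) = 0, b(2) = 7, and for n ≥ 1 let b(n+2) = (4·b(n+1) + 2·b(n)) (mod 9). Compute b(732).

We have b(1) = 0; b(2) = 7; b(3) = 1; b(4) = 0; b(5) = 2; b(6) = 8; b(7) = 0; b(8) = 7.
Since (b(7), b(8)) = (b(1), b(2)) = (0, 7) (two consecutive terms determine the rest), the sequence is periodic with period 6.
(732 - 1) mod 6 = 5, so b(732) = b(6) = 8.

8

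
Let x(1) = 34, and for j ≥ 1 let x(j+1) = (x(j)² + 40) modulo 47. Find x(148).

We have x(1) = 34, x(2) = 21, x(3) = 11, x(4) = 20, x(5) = 17, x(6) = 0, x(7) = 40, x(8) = 42, x(9) = 18, x(10) = 35, x(11) = 43, x(12) = 9, x(13) = 27, x(14) = 17.
Since x(14) = x(5) = 17, the sequence is eventually periodic: after a pre-period of length 4 it cycles with period 9.
For j ≥ 5, x(j) depends only on (j - 5) mod 9. (148 - 5) mod 9 = 8, so x(148) = x(13) = 27.

27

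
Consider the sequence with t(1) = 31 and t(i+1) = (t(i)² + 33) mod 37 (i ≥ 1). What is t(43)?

Listing terms: t(1) = 31; t(2) = 32; t(3) = 21; t(4) = 30; t(5) = 8; t(6) = 23; t(7) = 7; t(8) = 8.
Since t(8) = t(5) = 8, the sequence is eventually periodic: after a pre-period of length 4 it cycles with period 3.
For i ≥ 5, t(i) depends only on (i - 5) mod 3. (43 - 5) mod 3 = 2, so t(43) = t(7) = 7.

7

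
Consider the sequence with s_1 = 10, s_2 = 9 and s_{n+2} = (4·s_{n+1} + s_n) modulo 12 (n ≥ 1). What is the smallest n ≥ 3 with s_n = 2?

Listing terms: s_1 = 10; s_2 = 9; s_3 = 10; s_4 = 1; s_5 = 2; s_6 = 9; s_7 = 2; s_8 = 5; s_9 = 10; s_{10} = 9.
The sequence repeats with period 8.
The value 2 first appears (with n ≥ 3) at s_5.

5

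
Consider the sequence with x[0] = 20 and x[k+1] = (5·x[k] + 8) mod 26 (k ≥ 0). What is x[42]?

We have x[0] = 20, x[1] = 4, x[2] = 2, x[3] = 18, x[4] = 20.
The sequence repeats with period 4.
(42 - 0) mod 4 = 2, so x[42] = x[2] = 2.

2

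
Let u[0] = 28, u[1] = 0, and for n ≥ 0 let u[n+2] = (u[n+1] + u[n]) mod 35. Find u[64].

We have u[0] = 28; u[1] = 0; u[2] = 28; u[3] = 28; u[4] = 21; u[5] = 14; u[6] = 0; u[7] = 14; u[8] = 14; u[9] = 28; u[10] = 7; u[11] = 0; u[12] = 7; u[13] = 7; u[14] = 14; u[15] = 21; u[16] = 0; u[17] = 21; u[18] = 21; u[19] = 7; u[20] = 28; u[21] = 0.
Since (u[20], u[21]) = (u[0], u[1]) = (28, 0) (two consecutive terms determine the rest), the sequence is periodic with period 20.
So u[64] = u[0 + ((64-0) mod 20)] = u[4] = 21.

21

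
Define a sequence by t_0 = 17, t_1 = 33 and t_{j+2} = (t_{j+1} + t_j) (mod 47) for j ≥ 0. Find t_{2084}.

t_0 = 17, t_1 = 33, t_2 = 3, t_3 = 36, t_4 = 39, t_5 = 28, t_6 = 20, t_7 = 1, t_8 = 21, t_9 = 22, t_{10} = 43, t_{11} = 18, t_{12} = 14, t_{13} = 32, t_{14} = 46, t_{15} = 31, t_{16} = 30, t_{17} = 14, t_{18} = 44, t_{19} = 11, t_{20} = 8, t_{21} = 19, t_{22} = 27, t_{23} = 46, t_{24} = 26, t_{25} = 25, t_{26} = 4, t_{27} = 29, t_{28} = 33, t_{29} = 15, t_{30} = 1, t_{31} = 16, t_{32} = 17, t_{33} = 33.
The sequence repeats with period 32.
(2084 - 0) mod 32 = 4, so t_{2084} = t_4 = 39.

39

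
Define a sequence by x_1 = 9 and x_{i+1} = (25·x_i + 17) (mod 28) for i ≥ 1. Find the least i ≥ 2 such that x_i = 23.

7

x_1 = 9,  x_2 = 18,  x_3 = 19,  x_4 = 16,  x_5 = 25,  x_6 = 26,  x_7 = 23,  x_8 = 4,  x_9 = 5,  x_{10} = 2,  x_{11} = 11,  x_{12} = 12,  x_{13} = 9.
Since x_{13} = x_1 = 9, the sequence is periodic with period 12.
The value 23 first appears (with i ≥ 2) at x_7.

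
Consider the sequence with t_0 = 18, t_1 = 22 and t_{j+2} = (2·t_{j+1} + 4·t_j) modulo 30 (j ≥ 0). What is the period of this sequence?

Listing terms: t_0 = 18, t_1 = 22, t_2 = 26, t_3 = 20, t_4 = 24, t_5 = 8, t_6 = 22, t_7 = 16, t_8 = 0, t_9 = 4, t_{10} = 8, t_{11} = 2, t_{12} = 6, t_{13} = 20, t_{14} = 4, t_{15} = 28, t_{16} = 12, t_{17} = 16, t_{18} = 20, t_{19} = 14, t_{20} = 18, t_{21} = 2, t_{22} = 16, t_{23} = 10, t_{24} = 24, t_{25} = 28, t_{26} = 2, t_{27} = 26, t_{28} = 0, t_{29} = 14, t_{30} = 28, t_{31} = 22, t_{32} = 6, t_{33} = 10, t_{34} = 14, t_{35} = 8, t_{36} = 12, t_{37} = 26, t_{38} = 10, t_{39} = 4, t_{40} = 18, t_{41} = 22.
Since (t_{40}, t_{41}) = (t_0, t_1) = (18, 22) (two consecutive terms determine the rest), the sequence is periodic with period 40.

40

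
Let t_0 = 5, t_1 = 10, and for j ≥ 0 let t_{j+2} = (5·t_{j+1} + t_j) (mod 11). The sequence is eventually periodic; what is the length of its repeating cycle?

Computing terms: t_0 = 5, t_1 = 10, t_2 = 0, t_3 = 10, t_4 = 6, t_5 = 7, t_6 = 8, t_7 = 3, t_8 = 1, t_9 = 8, t_{10} = 8, t_{11} = 4, t_{12} = 6, t_{13} = 1, t_{14} = 0, t_{15} = 1, t_{16} = 5, t_{17} = 4, t_{18} = 3, t_{19} = 8, t_{20} = 10, t_{21} = 3, t_{22} = 3, t_{23} = 7, t_{24} = 5, t_{25} = 10.
The sequence repeats with period 24.

24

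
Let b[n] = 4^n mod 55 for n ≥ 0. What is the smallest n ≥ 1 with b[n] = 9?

3

Listing terms: b[0] = 1, b[1] = 4, b[2] = 16, b[3] = 9, b[4] = 36, b[5] = 34, b[6] = 26, b[7] = 49, b[8] = 31, b[9] = 14, b[10] = 1.
Since b[10] = b[0] = 1, the sequence is periodic with period 10.
The value 9 first appears (with n ≥ 1) at b[3].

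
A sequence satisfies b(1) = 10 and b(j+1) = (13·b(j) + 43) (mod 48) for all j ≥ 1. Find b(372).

We have b(1) = 10, b(2) = 29, b(3) = 36, b(4) = 31, b(5) = 14, b(6) = 33, b(7) = 40, b(8) = 35, b(9) = 18, b(10) = 37, b(11) = 44, b(12) = 39, b(13) = 22, b(14) = 41, b(15) = 0, b(16) = 43, b(17) = 26, b(18) = 45, b(19) = 4, b(20) = 47, b(21) = 30, b(22) = 1, b(23) = 8, b(24) = 3, b(25) = 34, b(26) = 5, b(27) = 12, b(28) = 7, b(29) = 38, b(30) = 9, b(31) = 16, b(32) = 11, b(33) = 42, b(34) = 13, b(35) = 20, b(36) = 15, b(37) = 46, b(38) = 17, b(39) = 24, b(40) = 19, b(41) = 2, b(42) = 21, b(43) = 28, b(44) = 23, b(45) = 6, b(46) = 25, b(47) = 32, b(48) = 27, b(49) = 10.
Since b(49) = b(1) = 10, the sequence is periodic with period 48.
So b(372) = b(1 + ((372-1) mod 48)) = b(36) = 15.

15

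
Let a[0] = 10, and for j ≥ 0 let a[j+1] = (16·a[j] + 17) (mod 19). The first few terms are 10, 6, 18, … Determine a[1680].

Computing terms: a[0] = 10; a[1] = 6; a[2] = 18; a[3] = 1; a[4] = 14; a[5] = 13; a[6] = 16; a[7] = 7; a[8] = 15; a[9] = 10.
Since a[9] = a[0] = 10, the sequence is periodic with period 9.
(1680 - 0) mod 9 = 6, so a[1680] = a[6] = 16.

16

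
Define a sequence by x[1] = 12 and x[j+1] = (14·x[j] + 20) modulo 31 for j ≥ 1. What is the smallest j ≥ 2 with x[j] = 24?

x[1] = 12, x[2] = 2, x[3] = 17, x[4] = 10, x[5] = 5, x[6] = 28, x[7] = 9, x[8] = 22, x[9] = 18, x[10] = 24, x[11] = 15, x[12] = 13, x[13] = 16, x[14] = 27, x[15] = 26, x[16] = 12.
Since x[16] = x[1] = 12, the sequence is periodic with period 15.
The value 24 first appears (with j ≥ 2) at x[10].

10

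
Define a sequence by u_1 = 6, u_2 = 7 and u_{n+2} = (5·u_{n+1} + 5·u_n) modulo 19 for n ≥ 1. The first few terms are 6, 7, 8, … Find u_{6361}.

18

Listing terms: u_1 = 6, u_2 = 7, u_3 = 8, u_4 = 18, u_5 = 16, u_6 = 18, u_7 = 18, u_8 = 9, u_9 = 2, u_{10} = 17, u_{11} = 0, u_{12} = 9, u_{13} = 7, u_{14} = 4, u_{15} = 17, u_{16} = 10, u_{17} = 2, u_{18} = 3, u_{19} = 6, u_{20} = 7.
The sequence repeats with period 18.
(6361 - 1) mod 18 = 6, so u_{6361} = u_7 = 18.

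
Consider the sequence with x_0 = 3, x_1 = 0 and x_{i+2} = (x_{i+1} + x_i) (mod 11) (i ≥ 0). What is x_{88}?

We have x_0 = 3; x_1 = 0; x_2 = 3; x_3 = 3; x_4 = 6; x_5 = 9; x_6 = 4; x_7 = 2; x_8 = 6; x_9 = 8; x_{10} = 3; x_{11} = 0.
Since (x_{10}, x_{11}) = (x_0, x_1) = (3, 0) (two consecutive terms determine the rest), the sequence is periodic with period 10.
So x_{88} = x_{0 + ((88-0) mod 10)} = x_8 = 6.

6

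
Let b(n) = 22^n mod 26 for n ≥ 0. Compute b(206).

Listing terms: b(0) = 1; b(1) = 22; b(2) = 16; b(3) = 14; b(4) = 22.
Since b(4) = b(1) = 22, the sequence is eventually periodic: after a pre-period of length 1 it cycles with period 3.
For n ≥ 1, b(n) depends only on (n - 1) mod 3. (206 - 1) mod 3 = 1, so b(206) = b(2) = 16.

16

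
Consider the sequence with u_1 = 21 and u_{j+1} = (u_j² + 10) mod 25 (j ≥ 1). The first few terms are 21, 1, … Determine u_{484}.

6

Listing terms: u_1 = 21; u_2 = 1; u_3 = 11; u_4 = 6; u_5 = 21.
Since u_5 = u_1 = 21, the sequence is periodic with period 4.
So u_{484} = u_{1 + ((484-1) mod 4)} = u_4 = 6.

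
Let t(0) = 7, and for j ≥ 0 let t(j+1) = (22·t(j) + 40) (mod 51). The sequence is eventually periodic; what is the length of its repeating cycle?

3

We have t(0) = 7; t(1) = 41; t(2) = 24; t(3) = 7.
Since t(3) = t(0) = 7, the sequence is periodic with period 3.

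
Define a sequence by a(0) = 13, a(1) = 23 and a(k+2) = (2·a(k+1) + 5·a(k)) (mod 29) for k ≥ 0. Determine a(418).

4

Listing terms: a(0) = 13, a(1) = 23, a(2) = 24, a(3) = 18, a(4) = 11, a(5) = 25, a(6) = 18, a(7) = 16, a(8) = 6, a(9) = 5, a(10) = 11, a(11) = 18, a(12) = 4, a(13) = 11, a(14) = 13, a(15) = 23.
Since (a(14), a(15)) = (a(0), a(1)) = (13, 23) (two consecutive terms determine the rest), the sequence is periodic with period 14.
So a(418) = a(0 + ((418-0) mod 14)) = a(12) = 4.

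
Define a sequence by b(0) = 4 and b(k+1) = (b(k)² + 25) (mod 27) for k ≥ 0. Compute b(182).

Listing terms: b(0) = 4,  b(1) = 14,  b(2) = 5,  b(3) = 23,  b(4) = 14.
Since b(4) = b(1) = 14, the sequence is eventually periodic: after a pre-period of length 1 it cycles with period 3.
For k ≥ 1, b(k) depends only on (k - 1) mod 3. (182 - 1) mod 3 = 1, so b(182) = b(2) = 5.

5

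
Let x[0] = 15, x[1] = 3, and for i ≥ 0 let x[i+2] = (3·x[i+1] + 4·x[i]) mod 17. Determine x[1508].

Listing terms: x[0] = 15; x[1] = 3; x[2] = 1; x[3] = 15; x[4] = 15; x[5] = 3.
Since (x[4], x[5]) = (x[0], x[1]) = (15, 3) (two consecutive terms determine the rest), the sequence is periodic with period 4.
(1508 - 0) mod 4 = 0, so x[1508] = x[0] = 15.

15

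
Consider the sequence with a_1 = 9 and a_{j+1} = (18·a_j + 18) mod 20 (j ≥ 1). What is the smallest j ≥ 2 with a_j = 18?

3

Listing terms: a_1 = 9, a_2 = 0, a_3 = 18, a_4 = 2, a_5 = 14, a_6 = 10, a_7 = 18.
Since a_7 = a_3 = 18, the sequence is eventually periodic: after a pre-period of length 2 it cycles with period 4.
The value 18 first appears (with j ≥ 2) at a_3.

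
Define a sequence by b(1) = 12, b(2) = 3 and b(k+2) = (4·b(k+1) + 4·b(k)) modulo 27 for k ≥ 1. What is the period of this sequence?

Computing terms: b(1) = 12, b(2) = 3, b(3) = 6, b(4) = 9, b(5) = 6, b(6) = 6, b(7) = 21, b(8) = 0, b(9) = 3, b(10) = 12, b(11) = 6, b(12) = 18, b(13) = 15, b(14) = 24, b(15) = 21, b(16) = 18, b(17) = 21, b(18) = 21, b(19) = 6, b(20) = 0, b(21) = 24, b(22) = 15, b(23) = 21, b(24) = 9, b(25) = 12, b(26) = 3.
The sequence repeats with period 24.

24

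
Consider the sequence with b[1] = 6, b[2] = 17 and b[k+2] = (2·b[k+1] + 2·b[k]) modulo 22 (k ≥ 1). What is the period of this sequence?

10

We have b[1] = 6; b[2] = 17; b[3] = 2; b[4] = 16; b[5] = 14; b[6] = 16; b[7] = 16; b[8] = 20; b[9] = 6; b[10] = 8; b[11] = 6; b[12] = 6; b[13] = 2; b[14] = 16.
Since (b[13], b[14]) = (b[3], b[4]) = (2, 16) (two consecutive terms determine the rest), the sequence is eventually periodic: after a pre-period of length 2 it cycles with period 10.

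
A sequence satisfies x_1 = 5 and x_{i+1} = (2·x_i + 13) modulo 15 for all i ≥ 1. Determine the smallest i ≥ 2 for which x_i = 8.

2

We have x_1 = 5; x_2 = 8; x_3 = 14; x_4 = 11; x_5 = 5.
The sequence repeats with period 4.
The value 8 first appears (with i ≥ 2) at x_2.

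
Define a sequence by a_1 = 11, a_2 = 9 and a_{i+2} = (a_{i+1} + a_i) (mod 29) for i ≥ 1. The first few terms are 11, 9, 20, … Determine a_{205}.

13

a_1 = 11, a_2 = 9, a_3 = 20, a_4 = 0, a_5 = 20, a_6 = 20, a_7 = 11, a_8 = 2, a_9 = 13, a_{10} = 15, a_{11} = 28, a_{12} = 14, a_{13} = 13, a_{14} = 27, a_{15} = 11, a_{16} = 9.
Since (a_{15}, a_{16}) = (a_1, a_2) = (11, 9) (two consecutive terms determine the rest), the sequence is periodic with period 14.
So a_{205} = a_{1 + ((205-1) mod 14)} = a_9 = 13.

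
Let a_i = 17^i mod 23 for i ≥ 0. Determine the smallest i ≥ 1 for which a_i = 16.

20

a_0 = 1; a_1 = 17; a_2 = 13; a_3 = 14; a_4 = 8; a_5 = 21; a_6 = 12; a_7 = 20; a_8 = 18; a_9 = 7; a_{10} = 4; a_{11} = 22; a_{12} = 6; a_{13} = 10; a_{14} = 9; a_{15} = 15; a_{16} = 2; a_{17} = 11; a_{18} = 3; a_{19} = 5; a_{20} = 16; a_{21} = 19; a_{22} = 1.
Since a_{22} = a_0 = 1, the sequence is periodic with period 22.
The value 16 first appears (with i ≥ 1) at a_{20}.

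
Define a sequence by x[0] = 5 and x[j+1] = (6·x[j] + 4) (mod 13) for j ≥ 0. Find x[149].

3

Computing terms: x[0] = 5,  x[1] = 8,  x[2] = 0,  x[3] = 4,  x[4] = 2,  x[5] = 3,  x[6] = 9,  x[7] = 6,  x[8] = 1,  x[9] = 10,  x[10] = 12,  x[11] = 11,  x[12] = 5.
The sequence repeats with period 12.
So x[149] = x[0 + ((149-0) mod 12)] = x[5] = 3.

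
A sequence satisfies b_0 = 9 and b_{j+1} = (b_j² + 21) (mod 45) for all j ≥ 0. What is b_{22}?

12

We have b_0 = 9, b_1 = 12, b_2 = 30, b_3 = 21, b_4 = 12.
Since b_4 = b_1 = 12, the sequence is eventually periodic: after a pre-period of length 1 it cycles with period 3.
For j ≥ 1, b_j depends only on (j - 1) mod 3. (22 - 1) mod 3 = 0, so b_{22} = b_1 = 12.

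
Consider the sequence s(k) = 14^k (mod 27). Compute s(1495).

Listing terms: s(0) = 1,  s(1) = 14,  s(2) = 7,  s(3) = 17,  s(4) = 22,  s(5) = 11,  s(6) = 19,  s(7) = 23,  s(8) = 25,  s(9) = 26,  s(10) = 13,  s(11) = 20,  s(12) = 10,  s(13) = 5,  s(14) = 16,  s(15) = 8,  s(16) = 4,  s(17) = 2,  s(18) = 1.
Since s(18) = s(0) = 1, the sequence is periodic with period 18.
So s(1495) = s(0 + ((1495-0) mod 18)) = s(1) = 14.

14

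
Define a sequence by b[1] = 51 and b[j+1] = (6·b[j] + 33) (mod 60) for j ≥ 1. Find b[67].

Computing terms: b[1] = 51, b[2] = 39, b[3] = 27, b[4] = 15, b[5] = 3, b[6] = 51.
Since b[6] = b[1] = 51, the sequence is periodic with period 5.
(67 - 1) mod 5 = 1, so b[67] = b[2] = 39.

39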